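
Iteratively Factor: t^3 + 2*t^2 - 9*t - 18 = (t + 2)*(t^2 - 9) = (t - 3)*(t + 2)*(t + 3)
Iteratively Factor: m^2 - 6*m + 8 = (m - 2)*(m - 4)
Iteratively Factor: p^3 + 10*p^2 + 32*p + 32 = (p + 4)*(p^2 + 6*p + 8) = (p + 4)^2*(p + 2)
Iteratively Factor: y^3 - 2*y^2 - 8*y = (y)*(y^2 - 2*y - 8) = y*(y - 4)*(y + 2)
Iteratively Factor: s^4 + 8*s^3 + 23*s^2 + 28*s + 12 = (s + 3)*(s^3 + 5*s^2 + 8*s + 4) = (s + 2)*(s + 3)*(s^2 + 3*s + 2) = (s + 2)^2*(s + 3)*(s + 1)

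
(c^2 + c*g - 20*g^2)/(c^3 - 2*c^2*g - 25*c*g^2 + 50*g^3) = (c - 4*g)/(c^2 - 7*c*g + 10*g^2)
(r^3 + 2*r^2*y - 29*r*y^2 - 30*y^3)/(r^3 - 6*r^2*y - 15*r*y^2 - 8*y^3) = (-r^2 - r*y + 30*y^2)/(-r^2 + 7*r*y + 8*y^2)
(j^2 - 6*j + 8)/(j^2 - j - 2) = (j - 4)/(j + 1)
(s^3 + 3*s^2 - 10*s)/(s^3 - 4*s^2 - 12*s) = (-s^2 - 3*s + 10)/(-s^2 + 4*s + 12)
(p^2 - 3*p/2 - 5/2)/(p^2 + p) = (p - 5/2)/p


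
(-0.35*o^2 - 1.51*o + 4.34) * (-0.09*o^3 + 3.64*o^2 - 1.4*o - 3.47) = 0.0315*o^5 - 1.1381*o^4 - 5.397*o^3 + 19.1261*o^2 - 0.8363*o - 15.0598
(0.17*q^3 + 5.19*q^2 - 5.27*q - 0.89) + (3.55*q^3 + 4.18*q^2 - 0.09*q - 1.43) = 3.72*q^3 + 9.37*q^2 - 5.36*q - 2.32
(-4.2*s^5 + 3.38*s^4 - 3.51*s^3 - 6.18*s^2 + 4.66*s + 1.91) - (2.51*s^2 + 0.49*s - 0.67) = -4.2*s^5 + 3.38*s^4 - 3.51*s^3 - 8.69*s^2 + 4.17*s + 2.58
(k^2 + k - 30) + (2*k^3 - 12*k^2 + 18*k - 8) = 2*k^3 - 11*k^2 + 19*k - 38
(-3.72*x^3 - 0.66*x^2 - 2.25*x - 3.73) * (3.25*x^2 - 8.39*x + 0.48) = -12.09*x^5 + 29.0658*x^4 - 3.5607*x^3 + 6.4382*x^2 + 30.2147*x - 1.7904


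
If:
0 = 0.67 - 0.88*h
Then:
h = 0.76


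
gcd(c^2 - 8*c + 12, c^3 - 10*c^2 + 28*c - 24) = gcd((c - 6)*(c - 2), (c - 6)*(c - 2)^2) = c^2 - 8*c + 12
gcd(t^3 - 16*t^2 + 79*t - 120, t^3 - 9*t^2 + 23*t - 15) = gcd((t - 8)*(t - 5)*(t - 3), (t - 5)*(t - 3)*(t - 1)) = t^2 - 8*t + 15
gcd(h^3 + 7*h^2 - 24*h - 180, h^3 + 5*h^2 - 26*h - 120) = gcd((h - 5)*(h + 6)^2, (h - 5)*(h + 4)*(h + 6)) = h^2 + h - 30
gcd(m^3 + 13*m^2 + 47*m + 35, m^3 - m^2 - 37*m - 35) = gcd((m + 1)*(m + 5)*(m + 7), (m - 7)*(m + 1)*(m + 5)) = m^2 + 6*m + 5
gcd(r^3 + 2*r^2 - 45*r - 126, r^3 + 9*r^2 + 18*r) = r^2 + 9*r + 18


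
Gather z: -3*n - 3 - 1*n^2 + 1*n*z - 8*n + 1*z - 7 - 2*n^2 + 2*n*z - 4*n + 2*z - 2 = -3*n^2 - 15*n + z*(3*n + 3) - 12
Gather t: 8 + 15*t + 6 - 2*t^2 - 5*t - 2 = -2*t^2 + 10*t + 12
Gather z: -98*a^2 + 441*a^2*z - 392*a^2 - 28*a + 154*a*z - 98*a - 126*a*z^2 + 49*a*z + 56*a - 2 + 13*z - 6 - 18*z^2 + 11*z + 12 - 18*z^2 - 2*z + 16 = -490*a^2 - 70*a + z^2*(-126*a - 36) + z*(441*a^2 + 203*a + 22) + 20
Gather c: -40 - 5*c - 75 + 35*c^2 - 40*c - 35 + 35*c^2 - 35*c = 70*c^2 - 80*c - 150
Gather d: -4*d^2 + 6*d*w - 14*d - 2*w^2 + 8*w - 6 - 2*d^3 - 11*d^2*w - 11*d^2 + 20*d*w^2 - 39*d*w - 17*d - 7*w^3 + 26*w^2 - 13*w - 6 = -2*d^3 + d^2*(-11*w - 15) + d*(20*w^2 - 33*w - 31) - 7*w^3 + 24*w^2 - 5*w - 12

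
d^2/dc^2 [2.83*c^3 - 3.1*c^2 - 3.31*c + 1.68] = 16.98*c - 6.2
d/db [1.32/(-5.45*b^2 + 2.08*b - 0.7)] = (14.388*b - 2.7456)/(5.45*b^2 - 2.08*b + 0.7)^2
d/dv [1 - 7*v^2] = -14*v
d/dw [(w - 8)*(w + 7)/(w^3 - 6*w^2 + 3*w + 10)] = (-w^4 + 2*w^3 + 165*w^2 - 652*w + 158)/(w^6 - 12*w^5 + 42*w^4 - 16*w^3 - 111*w^2 + 60*w + 100)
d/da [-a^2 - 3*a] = -2*a - 3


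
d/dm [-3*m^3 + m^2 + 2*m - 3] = -9*m^2 + 2*m + 2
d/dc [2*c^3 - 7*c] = 6*c^2 - 7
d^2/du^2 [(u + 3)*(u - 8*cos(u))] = 2*(4*u + 12)*cos(u) + 16*sin(u) + 2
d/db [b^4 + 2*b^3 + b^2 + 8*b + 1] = 4*b^3 + 6*b^2 + 2*b + 8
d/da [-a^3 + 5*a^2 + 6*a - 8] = -3*a^2 + 10*a + 6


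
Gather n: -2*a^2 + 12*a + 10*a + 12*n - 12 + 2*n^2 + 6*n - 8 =-2*a^2 + 22*a + 2*n^2 + 18*n - 20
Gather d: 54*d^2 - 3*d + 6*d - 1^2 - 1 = 54*d^2 + 3*d - 2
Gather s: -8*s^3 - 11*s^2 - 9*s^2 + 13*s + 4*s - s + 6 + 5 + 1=-8*s^3 - 20*s^2 + 16*s + 12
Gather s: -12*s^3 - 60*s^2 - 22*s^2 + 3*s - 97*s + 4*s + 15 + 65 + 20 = -12*s^3 - 82*s^2 - 90*s + 100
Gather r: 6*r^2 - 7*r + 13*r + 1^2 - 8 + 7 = 6*r^2 + 6*r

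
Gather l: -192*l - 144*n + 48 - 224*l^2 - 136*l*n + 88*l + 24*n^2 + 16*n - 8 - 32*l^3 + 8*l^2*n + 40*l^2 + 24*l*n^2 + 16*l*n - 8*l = -32*l^3 + l^2*(8*n - 184) + l*(24*n^2 - 120*n - 112) + 24*n^2 - 128*n + 40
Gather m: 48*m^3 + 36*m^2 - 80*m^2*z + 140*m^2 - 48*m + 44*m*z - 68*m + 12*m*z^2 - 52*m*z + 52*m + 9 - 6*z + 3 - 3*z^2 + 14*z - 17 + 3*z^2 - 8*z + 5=48*m^3 + m^2*(176 - 80*z) + m*(12*z^2 - 8*z - 64)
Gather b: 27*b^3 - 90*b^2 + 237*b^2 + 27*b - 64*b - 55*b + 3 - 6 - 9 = 27*b^3 + 147*b^2 - 92*b - 12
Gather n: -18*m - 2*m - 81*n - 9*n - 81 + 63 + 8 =-20*m - 90*n - 10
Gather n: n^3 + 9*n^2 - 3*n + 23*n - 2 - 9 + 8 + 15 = n^3 + 9*n^2 + 20*n + 12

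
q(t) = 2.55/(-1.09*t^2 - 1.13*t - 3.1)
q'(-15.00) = -0.00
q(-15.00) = -0.01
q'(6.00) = 0.02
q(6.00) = -0.05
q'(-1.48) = -0.37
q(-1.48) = -0.67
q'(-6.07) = -0.02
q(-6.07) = -0.07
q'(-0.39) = 0.09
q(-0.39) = -0.90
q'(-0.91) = -0.25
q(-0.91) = -0.86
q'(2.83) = 0.08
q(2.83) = -0.17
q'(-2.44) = -0.23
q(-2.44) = -0.37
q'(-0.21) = 0.20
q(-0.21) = -0.88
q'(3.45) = 0.06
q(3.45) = -0.13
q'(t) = 2.55*(2.18*t + 1.13)/(-1.09*t^2 - 1.13*t - 3.1)^2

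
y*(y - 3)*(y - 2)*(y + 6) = y^4 + y^3 - 24*y^2 + 36*y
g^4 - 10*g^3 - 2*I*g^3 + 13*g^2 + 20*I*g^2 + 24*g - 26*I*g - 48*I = (g - 8)*(g - 3)*(g + 1)*(g - 2*I)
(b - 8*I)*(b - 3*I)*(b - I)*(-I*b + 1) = -I*b^4 - 11*b^3 + 23*I*b^2 - 11*b + 24*I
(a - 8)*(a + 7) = a^2 - a - 56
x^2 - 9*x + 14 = (x - 7)*(x - 2)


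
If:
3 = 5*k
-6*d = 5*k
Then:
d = -1/2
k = 3/5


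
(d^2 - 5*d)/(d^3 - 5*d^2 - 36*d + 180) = d/(d^2 - 36)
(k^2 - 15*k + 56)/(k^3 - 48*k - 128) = (k - 7)/(k^2 + 8*k + 16)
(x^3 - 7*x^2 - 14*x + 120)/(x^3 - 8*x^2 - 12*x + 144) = (x - 5)/(x - 6)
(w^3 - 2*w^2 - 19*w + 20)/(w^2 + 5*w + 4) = (w^2 - 6*w + 5)/(w + 1)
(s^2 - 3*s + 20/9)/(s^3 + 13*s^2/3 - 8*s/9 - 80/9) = (3*s - 5)/(3*s^2 + 17*s + 20)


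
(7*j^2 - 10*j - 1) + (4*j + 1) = 7*j^2 - 6*j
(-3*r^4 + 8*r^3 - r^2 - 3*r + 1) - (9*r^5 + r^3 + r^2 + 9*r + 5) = -9*r^5 - 3*r^4 + 7*r^3 - 2*r^2 - 12*r - 4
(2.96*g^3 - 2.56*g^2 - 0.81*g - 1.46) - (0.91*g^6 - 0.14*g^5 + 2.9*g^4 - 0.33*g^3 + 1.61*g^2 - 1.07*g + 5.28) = -0.91*g^6 + 0.14*g^5 - 2.9*g^4 + 3.29*g^3 - 4.17*g^2 + 0.26*g - 6.74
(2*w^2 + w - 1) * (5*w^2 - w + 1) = 10*w^4 + 3*w^3 - 4*w^2 + 2*w - 1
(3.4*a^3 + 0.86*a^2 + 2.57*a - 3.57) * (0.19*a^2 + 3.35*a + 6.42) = 0.646*a^5 + 11.5534*a^4 + 25.1973*a^3 + 13.4524*a^2 + 4.5399*a - 22.9194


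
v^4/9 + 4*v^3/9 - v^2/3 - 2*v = v*(v/3 + 1)^2*(v - 2)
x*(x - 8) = x^2 - 8*x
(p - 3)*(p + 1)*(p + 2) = p^3 - 7*p - 6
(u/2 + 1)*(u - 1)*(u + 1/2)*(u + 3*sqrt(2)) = u^4/2 + 3*u^3/4 + 3*sqrt(2)*u^3/2 - 3*u^2/4 + 9*sqrt(2)*u^2/4 - 9*sqrt(2)*u/4 - u/2 - 3*sqrt(2)/2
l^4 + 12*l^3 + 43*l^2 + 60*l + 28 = (l + 1)*(l + 2)^2*(l + 7)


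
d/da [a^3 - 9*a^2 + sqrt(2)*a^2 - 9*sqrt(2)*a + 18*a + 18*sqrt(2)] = 3*a^2 - 18*a + 2*sqrt(2)*a - 9*sqrt(2) + 18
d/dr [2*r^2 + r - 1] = 4*r + 1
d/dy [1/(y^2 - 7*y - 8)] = (7 - 2*y)/(-y^2 + 7*y + 8)^2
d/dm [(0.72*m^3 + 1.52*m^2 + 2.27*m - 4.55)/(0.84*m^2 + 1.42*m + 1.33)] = (0.6048*m^4 + 2.0448*m^3 + 3.1244*m^2 + 11.6872*m + 9.4801)/(0.7056*m^4 + 2.3856*m^3 + 4.2508*m^2 + 3.7772*m + 1.7689)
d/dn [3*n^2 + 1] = 6*n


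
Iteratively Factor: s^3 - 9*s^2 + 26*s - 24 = (s - 2)*(s^2 - 7*s + 12) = (s - 3)*(s - 2)*(s - 4)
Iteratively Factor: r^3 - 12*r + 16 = (r - 2)*(r^2 + 2*r - 8) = (r - 2)*(r + 4)*(r - 2)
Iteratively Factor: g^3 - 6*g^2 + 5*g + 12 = (g - 3)*(g^2 - 3*g - 4) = (g - 4)*(g - 3)*(g + 1)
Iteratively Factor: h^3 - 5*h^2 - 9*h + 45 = (h + 3)*(h^2 - 8*h + 15) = (h - 3)*(h + 3)*(h - 5)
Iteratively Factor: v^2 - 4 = (v + 2)*(v - 2)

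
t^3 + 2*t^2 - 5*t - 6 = (t - 2)*(t + 1)*(t + 3)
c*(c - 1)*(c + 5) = c^3 + 4*c^2 - 5*c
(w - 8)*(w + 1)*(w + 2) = w^3 - 5*w^2 - 22*w - 16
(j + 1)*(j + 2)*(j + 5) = j^3 + 8*j^2 + 17*j + 10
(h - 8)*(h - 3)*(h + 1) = h^3 - 10*h^2 + 13*h + 24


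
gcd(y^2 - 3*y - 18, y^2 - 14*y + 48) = y - 6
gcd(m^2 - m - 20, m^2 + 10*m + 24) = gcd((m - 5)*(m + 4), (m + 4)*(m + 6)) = m + 4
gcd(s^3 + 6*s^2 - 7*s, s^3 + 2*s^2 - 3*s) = s^2 - s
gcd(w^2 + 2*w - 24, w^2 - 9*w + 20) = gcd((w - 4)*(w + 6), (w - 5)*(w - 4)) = w - 4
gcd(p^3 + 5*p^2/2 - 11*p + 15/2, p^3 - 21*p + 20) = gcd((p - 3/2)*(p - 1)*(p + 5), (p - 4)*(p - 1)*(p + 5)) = p^2 + 4*p - 5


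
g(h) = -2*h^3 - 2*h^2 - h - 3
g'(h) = -6*h^2 - 4*h - 1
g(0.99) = -7.89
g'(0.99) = -10.84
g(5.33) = -367.99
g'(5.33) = -192.77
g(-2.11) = 8.99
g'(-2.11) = -19.27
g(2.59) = -53.75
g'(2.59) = -51.61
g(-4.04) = 100.28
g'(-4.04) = -82.77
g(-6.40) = 445.77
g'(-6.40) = -221.16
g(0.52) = -4.34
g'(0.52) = -4.70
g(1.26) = -11.44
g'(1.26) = -15.57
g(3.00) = -78.00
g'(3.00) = -67.00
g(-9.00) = 1302.00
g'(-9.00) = -451.00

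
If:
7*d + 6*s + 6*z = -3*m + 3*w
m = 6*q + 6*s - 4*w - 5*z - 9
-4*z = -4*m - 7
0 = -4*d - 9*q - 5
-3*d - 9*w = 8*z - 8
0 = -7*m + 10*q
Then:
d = -44719/848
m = 3465/106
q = 4851/212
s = 2969/636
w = -10299/848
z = 7301/212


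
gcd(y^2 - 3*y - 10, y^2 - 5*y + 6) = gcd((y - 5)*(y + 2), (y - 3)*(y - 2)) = 1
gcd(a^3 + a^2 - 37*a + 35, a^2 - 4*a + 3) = a - 1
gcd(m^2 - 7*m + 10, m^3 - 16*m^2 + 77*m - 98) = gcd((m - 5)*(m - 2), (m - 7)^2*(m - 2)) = m - 2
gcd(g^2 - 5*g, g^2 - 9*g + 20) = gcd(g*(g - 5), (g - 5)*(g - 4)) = g - 5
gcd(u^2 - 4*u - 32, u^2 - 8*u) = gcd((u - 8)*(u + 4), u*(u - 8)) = u - 8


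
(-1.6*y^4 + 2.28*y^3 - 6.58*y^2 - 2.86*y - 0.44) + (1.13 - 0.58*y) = -1.6*y^4 + 2.28*y^3 - 6.58*y^2 - 3.44*y + 0.69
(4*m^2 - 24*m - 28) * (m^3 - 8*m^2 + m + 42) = 4*m^5 - 56*m^4 + 168*m^3 + 368*m^2 - 1036*m - 1176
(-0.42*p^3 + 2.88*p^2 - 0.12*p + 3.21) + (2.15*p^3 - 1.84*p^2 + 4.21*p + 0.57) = 1.73*p^3 + 1.04*p^2 + 4.09*p + 3.78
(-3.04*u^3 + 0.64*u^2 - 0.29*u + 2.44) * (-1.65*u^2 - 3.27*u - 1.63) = 5.016*u^5 + 8.8848*u^4 + 3.3409*u^3 - 4.1209*u^2 - 7.5061*u - 3.9772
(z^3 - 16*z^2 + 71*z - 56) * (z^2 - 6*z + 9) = z^5 - 22*z^4 + 176*z^3 - 626*z^2 + 975*z - 504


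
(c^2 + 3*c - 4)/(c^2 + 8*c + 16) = (c - 1)/(c + 4)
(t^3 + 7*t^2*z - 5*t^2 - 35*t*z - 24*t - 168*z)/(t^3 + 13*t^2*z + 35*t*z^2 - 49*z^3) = (-t^2 + 5*t + 24)/(-t^2 - 6*t*z + 7*z^2)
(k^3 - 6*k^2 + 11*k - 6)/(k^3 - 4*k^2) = (k^3 - 6*k^2 + 11*k - 6)/(k^2*(k - 4))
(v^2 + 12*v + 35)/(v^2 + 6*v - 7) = (v + 5)/(v - 1)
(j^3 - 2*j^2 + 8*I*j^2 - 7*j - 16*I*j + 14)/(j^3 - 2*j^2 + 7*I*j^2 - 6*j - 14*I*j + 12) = (j + 7*I)/(j + 6*I)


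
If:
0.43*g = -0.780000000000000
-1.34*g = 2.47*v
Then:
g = -1.81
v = 0.98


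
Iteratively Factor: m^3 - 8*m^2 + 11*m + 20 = (m + 1)*(m^2 - 9*m + 20) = (m - 5)*(m + 1)*(m - 4)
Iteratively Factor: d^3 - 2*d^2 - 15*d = (d - 5)*(d^2 + 3*d) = d*(d - 5)*(d + 3)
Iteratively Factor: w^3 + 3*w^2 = (w)*(w^2 + 3*w) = w*(w + 3)*(w)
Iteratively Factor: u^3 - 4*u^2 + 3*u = (u - 3)*(u^2 - u) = (u - 3)*(u - 1)*(u)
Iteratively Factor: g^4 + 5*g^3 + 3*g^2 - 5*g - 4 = (g + 4)*(g^3 + g^2 - g - 1) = (g + 1)*(g + 4)*(g^2 - 1) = (g - 1)*(g + 1)*(g + 4)*(g + 1)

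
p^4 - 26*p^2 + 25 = (p - 5)*(p - 1)*(p + 1)*(p + 5)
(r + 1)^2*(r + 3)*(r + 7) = r^4 + 12*r^3 + 42*r^2 + 52*r + 21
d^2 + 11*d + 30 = (d + 5)*(d + 6)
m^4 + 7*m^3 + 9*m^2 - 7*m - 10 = (m - 1)*(m + 1)*(m + 2)*(m + 5)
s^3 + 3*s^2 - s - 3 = (s - 1)*(s + 1)*(s + 3)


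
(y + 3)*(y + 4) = y^2 + 7*y + 12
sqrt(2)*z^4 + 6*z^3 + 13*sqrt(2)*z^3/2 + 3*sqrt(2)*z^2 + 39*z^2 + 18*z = z*(z + 6)*(z + 3*sqrt(2))*(sqrt(2)*z + sqrt(2)/2)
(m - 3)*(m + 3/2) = m^2 - 3*m/2 - 9/2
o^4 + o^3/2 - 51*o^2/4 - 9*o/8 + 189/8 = (o - 3)*(o - 3/2)*(o + 3/2)*(o + 7/2)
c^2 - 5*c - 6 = (c - 6)*(c + 1)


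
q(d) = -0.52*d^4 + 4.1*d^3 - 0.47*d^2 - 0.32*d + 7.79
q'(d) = -2.08*d^3 + 12.3*d^2 - 0.94*d - 0.32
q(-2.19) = -48.79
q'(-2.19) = 82.58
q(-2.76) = -111.28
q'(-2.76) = 139.70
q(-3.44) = -236.39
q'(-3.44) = 233.14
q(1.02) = 10.76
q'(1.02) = 9.31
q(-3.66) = -291.66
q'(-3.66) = 269.86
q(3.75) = 113.36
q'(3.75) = 59.44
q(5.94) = 201.24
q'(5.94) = -7.85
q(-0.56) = 7.05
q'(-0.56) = 4.43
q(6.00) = 200.63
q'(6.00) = -12.44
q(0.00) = 7.79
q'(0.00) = -0.32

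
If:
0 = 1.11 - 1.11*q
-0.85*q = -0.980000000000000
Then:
No Solution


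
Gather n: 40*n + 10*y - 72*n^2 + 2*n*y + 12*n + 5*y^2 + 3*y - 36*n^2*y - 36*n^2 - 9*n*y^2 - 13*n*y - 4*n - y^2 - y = n^2*(-36*y - 108) + n*(-9*y^2 - 11*y + 48) + 4*y^2 + 12*y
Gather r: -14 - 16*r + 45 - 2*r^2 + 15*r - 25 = -2*r^2 - r + 6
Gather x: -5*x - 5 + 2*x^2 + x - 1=2*x^2 - 4*x - 6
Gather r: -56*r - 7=-56*r - 7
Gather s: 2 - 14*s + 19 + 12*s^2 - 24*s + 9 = 12*s^2 - 38*s + 30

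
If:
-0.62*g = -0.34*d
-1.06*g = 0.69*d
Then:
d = 0.00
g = 0.00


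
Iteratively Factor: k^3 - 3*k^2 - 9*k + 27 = (k - 3)*(k^2 - 9) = (k - 3)^2*(k + 3)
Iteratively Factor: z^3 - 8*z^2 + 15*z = (z - 5)*(z^2 - 3*z) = z*(z - 5)*(z - 3)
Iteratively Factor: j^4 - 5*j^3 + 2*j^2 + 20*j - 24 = (j - 2)*(j^3 - 3*j^2 - 4*j + 12) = (j - 2)*(j + 2)*(j^2 - 5*j + 6) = (j - 3)*(j - 2)*(j + 2)*(j - 2)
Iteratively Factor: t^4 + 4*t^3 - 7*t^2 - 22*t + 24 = (t + 4)*(t^3 - 7*t + 6) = (t - 2)*(t + 4)*(t^2 + 2*t - 3) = (t - 2)*(t - 1)*(t + 4)*(t + 3)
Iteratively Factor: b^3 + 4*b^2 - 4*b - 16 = (b + 2)*(b^2 + 2*b - 8) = (b + 2)*(b + 4)*(b - 2)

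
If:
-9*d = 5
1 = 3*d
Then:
No Solution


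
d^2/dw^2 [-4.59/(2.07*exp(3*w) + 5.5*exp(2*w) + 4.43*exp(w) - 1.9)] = (-4.59*(6.21*exp(2*w) + 11.0*exp(w) + 4.43)*(12.42*exp(2*w) + 22.0*exp(w) + 8.86)*exp(w) + (85.5117*exp(2*w) + 100.98*exp(w) + 20.3337)*(2.07*exp(3*w) + 5.5*exp(2*w) + 4.43*exp(w) - 1.9))*exp(w)/(2.07*exp(3*w) + 5.5*exp(2*w) + 4.43*exp(w) - 1.9)^3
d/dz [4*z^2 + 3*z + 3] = 8*z + 3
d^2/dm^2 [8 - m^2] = -2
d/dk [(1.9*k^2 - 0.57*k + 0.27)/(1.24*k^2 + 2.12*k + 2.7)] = (4.7348*k^2 + 9.5904*k - 2.1114)/(1.5376*k^4 + 5.2576*k^3 + 11.1904*k^2 + 11.448*k + 7.29)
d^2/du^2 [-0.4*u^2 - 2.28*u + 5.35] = -0.800000000000000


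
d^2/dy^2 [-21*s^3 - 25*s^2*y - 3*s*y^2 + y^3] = -6*s + 6*y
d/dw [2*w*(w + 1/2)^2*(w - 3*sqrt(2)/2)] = 8*w^3 - 9*sqrt(2)*w^2 + 6*w^2 - 6*sqrt(2)*w + w - 3*sqrt(2)/4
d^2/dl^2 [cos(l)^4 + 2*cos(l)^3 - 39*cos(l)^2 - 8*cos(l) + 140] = -16*sin(l)^4 - 136*sin(l)^2 + 13*cos(l)/2 - 9*cos(3*l)/2 + 74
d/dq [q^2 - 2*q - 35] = 2*q - 2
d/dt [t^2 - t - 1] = 2*t - 1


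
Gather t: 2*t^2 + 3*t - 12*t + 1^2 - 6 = 2*t^2 - 9*t - 5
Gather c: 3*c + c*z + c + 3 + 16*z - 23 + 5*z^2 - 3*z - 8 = c*(z + 4) + 5*z^2 + 13*z - 28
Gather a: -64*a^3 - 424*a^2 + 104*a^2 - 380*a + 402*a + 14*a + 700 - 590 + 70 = -64*a^3 - 320*a^2 + 36*a + 180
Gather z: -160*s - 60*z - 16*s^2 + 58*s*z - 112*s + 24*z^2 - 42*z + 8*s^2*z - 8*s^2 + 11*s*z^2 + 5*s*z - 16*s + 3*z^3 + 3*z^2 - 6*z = -24*s^2 - 288*s + 3*z^3 + z^2*(11*s + 27) + z*(8*s^2 + 63*s - 108)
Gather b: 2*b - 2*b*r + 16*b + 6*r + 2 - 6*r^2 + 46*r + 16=b*(18 - 2*r) - 6*r^2 + 52*r + 18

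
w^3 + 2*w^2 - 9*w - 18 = (w - 3)*(w + 2)*(w + 3)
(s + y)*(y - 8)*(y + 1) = s*y^2 - 7*s*y - 8*s + y^3 - 7*y^2 - 8*y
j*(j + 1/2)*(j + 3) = j^3 + 7*j^2/2 + 3*j/2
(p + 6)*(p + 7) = p^2 + 13*p + 42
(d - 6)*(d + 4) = d^2 - 2*d - 24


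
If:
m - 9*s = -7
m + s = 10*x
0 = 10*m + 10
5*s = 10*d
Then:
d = 1/3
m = -1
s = 2/3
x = -1/30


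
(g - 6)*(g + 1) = g^2 - 5*g - 6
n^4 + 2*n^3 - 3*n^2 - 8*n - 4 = (n - 2)*(n + 1)^2*(n + 2)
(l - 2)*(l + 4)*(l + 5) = l^3 + 7*l^2 + 2*l - 40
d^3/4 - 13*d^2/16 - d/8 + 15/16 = (d/4 + 1/4)*(d - 3)*(d - 5/4)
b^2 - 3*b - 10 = (b - 5)*(b + 2)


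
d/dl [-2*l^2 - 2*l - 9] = -4*l - 2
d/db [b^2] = 2*b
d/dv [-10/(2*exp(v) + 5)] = 20*exp(v)/(2*exp(v) + 5)^2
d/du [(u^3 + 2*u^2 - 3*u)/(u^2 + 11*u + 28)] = (u^4 + 22*u^3 + 109*u^2 + 112*u - 84)/(u^4 + 22*u^3 + 177*u^2 + 616*u + 784)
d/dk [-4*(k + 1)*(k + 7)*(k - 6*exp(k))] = 24*k^2*exp(k) - 12*k^2 + 240*k*exp(k) - 64*k + 360*exp(k) - 28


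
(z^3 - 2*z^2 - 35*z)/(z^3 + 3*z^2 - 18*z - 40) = z*(z - 7)/(z^2 - 2*z - 8)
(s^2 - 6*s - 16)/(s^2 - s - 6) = (s - 8)/(s - 3)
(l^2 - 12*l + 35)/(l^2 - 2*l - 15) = (l - 7)/(l + 3)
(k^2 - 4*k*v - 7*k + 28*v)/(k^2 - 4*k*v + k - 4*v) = (k - 7)/(k + 1)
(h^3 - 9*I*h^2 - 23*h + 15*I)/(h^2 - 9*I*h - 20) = (h^2 - 4*I*h - 3)/(h - 4*I)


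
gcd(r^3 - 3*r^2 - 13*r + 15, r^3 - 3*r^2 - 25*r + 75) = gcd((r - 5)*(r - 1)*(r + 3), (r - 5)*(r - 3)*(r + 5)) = r - 5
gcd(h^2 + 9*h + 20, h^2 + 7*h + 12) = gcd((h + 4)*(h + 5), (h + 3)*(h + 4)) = h + 4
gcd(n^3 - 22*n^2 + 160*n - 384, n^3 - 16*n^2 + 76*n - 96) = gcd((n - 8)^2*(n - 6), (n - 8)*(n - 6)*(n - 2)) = n^2 - 14*n + 48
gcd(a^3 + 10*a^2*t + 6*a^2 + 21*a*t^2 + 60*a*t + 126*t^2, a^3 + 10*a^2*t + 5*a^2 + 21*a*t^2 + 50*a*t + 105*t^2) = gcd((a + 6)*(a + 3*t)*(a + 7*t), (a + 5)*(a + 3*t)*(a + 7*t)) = a^2 + 10*a*t + 21*t^2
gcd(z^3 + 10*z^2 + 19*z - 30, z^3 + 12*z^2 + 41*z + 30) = z^2 + 11*z + 30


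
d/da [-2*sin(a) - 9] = -2*cos(a)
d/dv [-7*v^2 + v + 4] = 1 - 14*v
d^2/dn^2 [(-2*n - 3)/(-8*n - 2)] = 40/(4*n + 1)^3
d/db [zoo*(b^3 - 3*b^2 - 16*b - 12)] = zoo*(b^2 + b + 1)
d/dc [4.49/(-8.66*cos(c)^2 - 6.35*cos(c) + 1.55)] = -(77.7668*cos(c) + 28.5115)*sin(c)/(8.66*cos(c)^2 + 6.35*cos(c) - 1.55)^2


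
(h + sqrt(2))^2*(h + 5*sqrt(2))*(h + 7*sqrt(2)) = h^4 + 14*sqrt(2)*h^3 + 120*h^2 + 164*sqrt(2)*h + 140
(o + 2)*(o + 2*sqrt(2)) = o^2 + 2*o + 2*sqrt(2)*o + 4*sqrt(2)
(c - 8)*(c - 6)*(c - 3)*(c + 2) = c^4 - 15*c^3 + 56*c^2 + 36*c - 288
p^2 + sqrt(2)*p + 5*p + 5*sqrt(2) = (p + 5)*(p + sqrt(2))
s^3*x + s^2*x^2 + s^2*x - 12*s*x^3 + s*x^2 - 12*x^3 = (s - 3*x)*(s + 4*x)*(s*x + x)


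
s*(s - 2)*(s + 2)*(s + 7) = s^4 + 7*s^3 - 4*s^2 - 28*s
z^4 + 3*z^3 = z^3*(z + 3)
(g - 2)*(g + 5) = g^2 + 3*g - 10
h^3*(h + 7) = h^4 + 7*h^3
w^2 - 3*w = w*(w - 3)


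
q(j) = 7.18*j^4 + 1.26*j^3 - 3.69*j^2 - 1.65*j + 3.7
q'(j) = 28.72*j^3 + 3.78*j^2 - 7.38*j - 1.65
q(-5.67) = 7085.65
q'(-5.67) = -5073.49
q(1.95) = 99.61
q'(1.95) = 211.29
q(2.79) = 432.79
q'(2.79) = 630.91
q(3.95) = 1765.15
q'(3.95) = 1798.19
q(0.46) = 2.60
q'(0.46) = -1.45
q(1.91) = 91.42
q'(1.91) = 198.16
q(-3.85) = 1460.95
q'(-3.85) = -1556.16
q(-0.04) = 3.76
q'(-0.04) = -1.35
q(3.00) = 581.14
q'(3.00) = 785.67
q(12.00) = 150514.30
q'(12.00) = 50082.27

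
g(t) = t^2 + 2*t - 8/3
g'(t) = 2*t + 2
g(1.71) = 3.68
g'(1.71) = 5.42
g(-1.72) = -3.15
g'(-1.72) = -1.44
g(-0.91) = -3.66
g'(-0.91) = 0.18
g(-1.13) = -3.65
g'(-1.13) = -0.26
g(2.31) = 7.29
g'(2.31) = 6.62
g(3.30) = 14.82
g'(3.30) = 8.60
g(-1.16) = -3.64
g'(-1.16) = -0.32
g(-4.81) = 10.85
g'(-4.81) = -7.62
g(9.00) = 96.33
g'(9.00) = 20.00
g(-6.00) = 21.33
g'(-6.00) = -10.00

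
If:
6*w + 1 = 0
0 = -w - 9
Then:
No Solution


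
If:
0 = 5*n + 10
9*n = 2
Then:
No Solution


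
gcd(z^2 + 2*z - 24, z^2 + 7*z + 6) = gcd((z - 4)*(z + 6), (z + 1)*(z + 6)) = z + 6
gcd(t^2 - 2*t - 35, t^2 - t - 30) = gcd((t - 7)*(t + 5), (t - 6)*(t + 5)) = t + 5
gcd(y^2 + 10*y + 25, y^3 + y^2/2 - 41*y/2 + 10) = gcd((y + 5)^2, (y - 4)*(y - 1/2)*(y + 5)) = y + 5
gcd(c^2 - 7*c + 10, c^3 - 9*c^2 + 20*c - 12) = c - 2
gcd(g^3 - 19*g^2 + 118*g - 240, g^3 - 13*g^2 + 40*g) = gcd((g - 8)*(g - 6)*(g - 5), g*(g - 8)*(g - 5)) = g^2 - 13*g + 40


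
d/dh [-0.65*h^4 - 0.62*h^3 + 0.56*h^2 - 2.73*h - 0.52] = -2.6*h^3 - 1.86*h^2 + 1.12*h - 2.73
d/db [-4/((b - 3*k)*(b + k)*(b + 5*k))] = 4*((b - 3*k)*(b + k) + (b - 3*k)*(b + 5*k) + (b + k)*(b + 5*k))/((b - 3*k)^2*(b + k)^2*(b + 5*k)^2)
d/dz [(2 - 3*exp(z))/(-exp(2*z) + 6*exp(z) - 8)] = (-3*exp(2*z) + 4*exp(z) + 12)*exp(z)/(exp(4*z) - 12*exp(3*z) + 52*exp(2*z) - 96*exp(z) + 64)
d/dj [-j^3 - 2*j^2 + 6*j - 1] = -3*j^2 - 4*j + 6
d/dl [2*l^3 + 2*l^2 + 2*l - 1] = 6*l^2 + 4*l + 2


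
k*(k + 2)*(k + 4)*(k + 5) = k^4 + 11*k^3 + 38*k^2 + 40*k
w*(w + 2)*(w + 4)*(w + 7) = w^4 + 13*w^3 + 50*w^2 + 56*w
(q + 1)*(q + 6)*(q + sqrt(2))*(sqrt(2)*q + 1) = sqrt(2)*q^4 + 3*q^3 + 7*sqrt(2)*q^3 + 7*sqrt(2)*q^2 + 21*q^2 + 7*sqrt(2)*q + 18*q + 6*sqrt(2)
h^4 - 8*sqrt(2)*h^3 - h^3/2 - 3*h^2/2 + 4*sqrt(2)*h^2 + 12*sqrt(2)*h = h*(h - 3/2)*(h + 1)*(h - 8*sqrt(2))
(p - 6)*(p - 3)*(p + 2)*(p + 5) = p^4 - 2*p^3 - 35*p^2 + 36*p + 180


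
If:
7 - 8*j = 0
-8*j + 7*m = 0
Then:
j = 7/8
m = 1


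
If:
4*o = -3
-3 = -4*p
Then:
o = -3/4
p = 3/4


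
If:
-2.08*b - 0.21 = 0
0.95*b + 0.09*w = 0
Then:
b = -0.10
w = 1.07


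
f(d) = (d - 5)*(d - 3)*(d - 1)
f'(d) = (d - 5)*(d - 3) + (d - 5)*(d - 1) + (d - 3)*(d - 1) = 3*d^2 - 18*d + 23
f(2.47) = 1.97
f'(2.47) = -3.16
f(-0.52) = -29.53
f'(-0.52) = 33.17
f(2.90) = 0.40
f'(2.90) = -3.97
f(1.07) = 0.53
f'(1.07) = 7.17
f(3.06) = -0.24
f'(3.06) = -3.99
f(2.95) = 0.20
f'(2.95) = -3.99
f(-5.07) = -493.28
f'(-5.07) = 191.37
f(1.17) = 1.19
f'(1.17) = 6.05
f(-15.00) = -5760.00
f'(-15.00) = 968.00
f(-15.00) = -5760.00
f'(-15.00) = 968.00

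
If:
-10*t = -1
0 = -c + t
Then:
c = 1/10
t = 1/10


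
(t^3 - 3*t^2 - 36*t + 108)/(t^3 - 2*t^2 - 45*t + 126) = (t + 6)/(t + 7)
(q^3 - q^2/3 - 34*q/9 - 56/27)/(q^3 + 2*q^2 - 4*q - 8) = (27*q^3 - 9*q^2 - 102*q - 56)/(27*(q^3 + 2*q^2 - 4*q - 8))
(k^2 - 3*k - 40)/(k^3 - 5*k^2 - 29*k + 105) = (k - 8)/(k^2 - 10*k + 21)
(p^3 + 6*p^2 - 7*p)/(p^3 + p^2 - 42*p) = (p - 1)/(p - 6)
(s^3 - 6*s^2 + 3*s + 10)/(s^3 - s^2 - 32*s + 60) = (s + 1)/(s + 6)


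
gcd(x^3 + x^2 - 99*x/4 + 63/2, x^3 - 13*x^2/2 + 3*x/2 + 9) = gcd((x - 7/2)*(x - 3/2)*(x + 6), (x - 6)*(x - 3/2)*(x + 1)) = x - 3/2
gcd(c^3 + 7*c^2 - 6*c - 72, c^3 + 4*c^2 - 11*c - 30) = c - 3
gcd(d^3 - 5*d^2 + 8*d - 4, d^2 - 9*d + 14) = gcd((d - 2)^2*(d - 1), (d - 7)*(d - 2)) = d - 2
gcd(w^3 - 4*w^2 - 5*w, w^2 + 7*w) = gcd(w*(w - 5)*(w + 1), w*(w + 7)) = w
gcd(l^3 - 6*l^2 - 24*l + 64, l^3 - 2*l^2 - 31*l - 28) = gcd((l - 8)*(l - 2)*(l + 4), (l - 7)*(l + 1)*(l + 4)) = l + 4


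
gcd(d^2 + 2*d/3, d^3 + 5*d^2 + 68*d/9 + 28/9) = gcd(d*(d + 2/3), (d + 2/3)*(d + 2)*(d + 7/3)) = d + 2/3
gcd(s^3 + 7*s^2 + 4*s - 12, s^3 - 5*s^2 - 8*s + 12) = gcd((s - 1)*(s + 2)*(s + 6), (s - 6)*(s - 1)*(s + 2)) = s^2 + s - 2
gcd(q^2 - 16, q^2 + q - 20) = q - 4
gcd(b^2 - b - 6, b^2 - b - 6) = b^2 - b - 6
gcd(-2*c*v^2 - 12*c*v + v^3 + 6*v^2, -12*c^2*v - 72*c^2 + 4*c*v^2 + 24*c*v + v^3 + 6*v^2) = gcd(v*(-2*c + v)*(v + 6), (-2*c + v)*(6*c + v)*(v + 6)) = -2*c*v - 12*c + v^2 + 6*v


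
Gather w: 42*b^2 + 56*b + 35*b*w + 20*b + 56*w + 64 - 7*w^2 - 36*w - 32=42*b^2 + 76*b - 7*w^2 + w*(35*b + 20) + 32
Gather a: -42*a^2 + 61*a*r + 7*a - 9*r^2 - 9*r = -42*a^2 + a*(61*r + 7) - 9*r^2 - 9*r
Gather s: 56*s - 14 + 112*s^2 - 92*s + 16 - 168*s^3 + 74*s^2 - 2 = -168*s^3 + 186*s^2 - 36*s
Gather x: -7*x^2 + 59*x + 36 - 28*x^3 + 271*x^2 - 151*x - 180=-28*x^3 + 264*x^2 - 92*x - 144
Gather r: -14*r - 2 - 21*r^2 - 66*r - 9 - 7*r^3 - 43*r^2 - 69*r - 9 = -7*r^3 - 64*r^2 - 149*r - 20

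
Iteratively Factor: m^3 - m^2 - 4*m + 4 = (m - 2)*(m^2 + m - 2) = (m - 2)*(m - 1)*(m + 2)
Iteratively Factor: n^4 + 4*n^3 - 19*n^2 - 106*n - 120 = (n - 5)*(n^3 + 9*n^2 + 26*n + 24) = (n - 5)*(n + 3)*(n^2 + 6*n + 8) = (n - 5)*(n + 2)*(n + 3)*(n + 4)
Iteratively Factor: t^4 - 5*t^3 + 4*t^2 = (t)*(t^3 - 5*t^2 + 4*t) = t^2*(t^2 - 5*t + 4) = t^2*(t - 1)*(t - 4)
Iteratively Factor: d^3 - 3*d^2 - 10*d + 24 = (d + 3)*(d^2 - 6*d + 8) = (d - 2)*(d + 3)*(d - 4)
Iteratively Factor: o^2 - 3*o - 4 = (o - 4)*(o + 1)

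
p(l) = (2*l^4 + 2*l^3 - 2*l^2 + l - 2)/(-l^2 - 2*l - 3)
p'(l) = (2*l + 2)*(2*l^4 + 2*l^3 - 2*l^2 + l - 2)/(-l^2 - 2*l - 3)^2 + (8*l^3 + 6*l^2 - 4*l + 1)/(-l^2 - 2*l - 3)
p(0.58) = 0.33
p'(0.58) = -0.73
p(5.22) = -42.23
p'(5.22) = -18.59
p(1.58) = -1.73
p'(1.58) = -3.73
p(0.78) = 0.14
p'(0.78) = -1.13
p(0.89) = 0.01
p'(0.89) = -1.41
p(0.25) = 0.52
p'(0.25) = -0.50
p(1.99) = -3.58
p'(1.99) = -5.34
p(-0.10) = 0.76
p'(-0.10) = -1.00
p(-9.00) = -174.11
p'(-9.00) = 38.23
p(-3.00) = -14.17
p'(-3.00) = 15.39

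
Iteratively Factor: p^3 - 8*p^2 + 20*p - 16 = (p - 2)*(p^2 - 6*p + 8) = (p - 2)^2*(p - 4)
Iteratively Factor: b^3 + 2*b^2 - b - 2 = (b + 1)*(b^2 + b - 2) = (b - 1)*(b + 1)*(b + 2)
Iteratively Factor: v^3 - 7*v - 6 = (v - 3)*(v^2 + 3*v + 2) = (v - 3)*(v + 1)*(v + 2)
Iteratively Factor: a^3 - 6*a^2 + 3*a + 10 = (a - 5)*(a^2 - a - 2) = (a - 5)*(a + 1)*(a - 2)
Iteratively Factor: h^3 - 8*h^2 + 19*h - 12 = (h - 3)*(h^2 - 5*h + 4) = (h - 4)*(h - 3)*(h - 1)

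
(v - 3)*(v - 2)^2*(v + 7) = v^4 - 33*v^2 + 100*v - 84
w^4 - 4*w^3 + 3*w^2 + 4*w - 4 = (w - 2)^2*(w - 1)*(w + 1)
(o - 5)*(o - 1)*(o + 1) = o^3 - 5*o^2 - o + 5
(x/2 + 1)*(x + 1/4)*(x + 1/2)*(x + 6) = x^4/2 + 35*x^3/8 + 145*x^2/16 + 5*x + 3/4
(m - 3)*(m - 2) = m^2 - 5*m + 6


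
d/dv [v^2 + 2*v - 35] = 2*v + 2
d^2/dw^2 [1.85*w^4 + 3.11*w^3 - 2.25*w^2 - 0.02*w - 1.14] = 22.2*w^2 + 18.66*w - 4.5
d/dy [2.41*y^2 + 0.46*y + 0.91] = 4.82*y + 0.46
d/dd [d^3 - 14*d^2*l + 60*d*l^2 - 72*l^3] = 3*d^2 - 28*d*l + 60*l^2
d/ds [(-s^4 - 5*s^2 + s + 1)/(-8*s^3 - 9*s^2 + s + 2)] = (-(24*s^2 + 18*s - 1)*(s^4 + 5*s^2 - s - 1) + (4*s^3 + 10*s - 1)*(8*s^3 + 9*s^2 - s - 2))/(8*s^3 + 9*s^2 - s - 2)^2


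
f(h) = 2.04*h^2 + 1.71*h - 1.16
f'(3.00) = 13.95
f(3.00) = 22.33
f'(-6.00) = -22.77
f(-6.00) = 62.02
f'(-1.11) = -2.82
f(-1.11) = -0.54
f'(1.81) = 9.09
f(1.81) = 8.62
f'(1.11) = 6.24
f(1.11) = 3.25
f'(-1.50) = -4.41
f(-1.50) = 0.86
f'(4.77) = 21.17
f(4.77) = 53.41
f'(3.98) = 17.95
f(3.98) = 37.96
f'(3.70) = 16.81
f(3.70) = 33.09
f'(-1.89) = -6.00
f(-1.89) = 2.90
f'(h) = 4.08*h + 1.71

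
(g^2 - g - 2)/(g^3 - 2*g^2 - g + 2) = 1/(g - 1)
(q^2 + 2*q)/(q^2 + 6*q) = (q + 2)/(q + 6)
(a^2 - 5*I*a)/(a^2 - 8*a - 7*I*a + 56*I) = a*(a - 5*I)/(a^2 - 8*a - 7*I*a + 56*I)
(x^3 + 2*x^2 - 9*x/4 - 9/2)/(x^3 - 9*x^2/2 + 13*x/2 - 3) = (x^2 + 7*x/2 + 3)/(x^2 - 3*x + 2)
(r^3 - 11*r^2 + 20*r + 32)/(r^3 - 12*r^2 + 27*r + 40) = (r - 4)/(r - 5)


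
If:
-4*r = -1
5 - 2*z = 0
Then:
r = 1/4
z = 5/2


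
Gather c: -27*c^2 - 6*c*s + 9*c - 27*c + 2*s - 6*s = -27*c^2 + c*(-6*s - 18) - 4*s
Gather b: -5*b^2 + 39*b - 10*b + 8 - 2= -5*b^2 + 29*b + 6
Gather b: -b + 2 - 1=1 - b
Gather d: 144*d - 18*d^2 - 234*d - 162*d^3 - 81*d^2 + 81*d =-162*d^3 - 99*d^2 - 9*d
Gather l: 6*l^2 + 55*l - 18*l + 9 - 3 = 6*l^2 + 37*l + 6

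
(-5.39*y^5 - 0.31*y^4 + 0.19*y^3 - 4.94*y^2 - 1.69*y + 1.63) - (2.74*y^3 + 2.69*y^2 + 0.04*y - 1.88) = -5.39*y^5 - 0.31*y^4 - 2.55*y^3 - 7.63*y^2 - 1.73*y + 3.51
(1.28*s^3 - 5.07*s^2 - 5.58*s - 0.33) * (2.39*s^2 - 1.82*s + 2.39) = 3.0592*s^5 - 14.4469*s^4 - 1.0496*s^3 - 2.7504*s^2 - 12.7356*s - 0.7887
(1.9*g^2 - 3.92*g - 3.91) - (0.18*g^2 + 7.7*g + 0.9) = 1.72*g^2 - 11.62*g - 4.81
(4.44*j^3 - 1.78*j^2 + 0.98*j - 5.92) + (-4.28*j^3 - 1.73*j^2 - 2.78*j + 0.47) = 0.16*j^3 - 3.51*j^2 - 1.8*j - 5.45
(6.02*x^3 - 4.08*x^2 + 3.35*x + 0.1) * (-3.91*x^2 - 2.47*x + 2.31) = -23.5382*x^5 + 1.0834*x^4 + 10.8853*x^3 - 18.0903*x^2 + 7.4915*x + 0.231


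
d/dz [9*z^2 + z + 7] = 18*z + 1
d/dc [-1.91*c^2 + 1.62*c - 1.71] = 1.62 - 3.82*c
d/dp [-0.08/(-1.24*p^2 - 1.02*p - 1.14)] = (-0.1984*p - 0.0816)/(1.24*p^2 + 1.02*p + 1.14)^2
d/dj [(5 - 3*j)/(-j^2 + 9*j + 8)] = (-3*j^2 + 10*j - 69)/(j^4 - 18*j^3 + 65*j^2 + 144*j + 64)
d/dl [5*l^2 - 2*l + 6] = 10*l - 2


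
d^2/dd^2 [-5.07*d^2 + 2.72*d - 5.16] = -10.1400000000000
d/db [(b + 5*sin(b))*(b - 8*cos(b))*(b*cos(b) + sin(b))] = -(b + 5*sin(b))*(b - 8*cos(b))*(b*sin(b) - 2*cos(b)) + (b + 5*sin(b))*(b*cos(b) + sin(b))*(8*sin(b) + 1) + (b - 8*cos(b))*(b*cos(b) + sin(b))*(5*cos(b) + 1)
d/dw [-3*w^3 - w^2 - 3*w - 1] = -9*w^2 - 2*w - 3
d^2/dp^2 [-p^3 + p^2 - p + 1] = 2 - 6*p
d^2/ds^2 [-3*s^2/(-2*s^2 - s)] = -12/(8*s^3 + 12*s^2 + 6*s + 1)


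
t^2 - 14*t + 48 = (t - 8)*(t - 6)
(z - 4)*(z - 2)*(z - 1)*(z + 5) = z^4 - 2*z^3 - 21*z^2 + 62*z - 40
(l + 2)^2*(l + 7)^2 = l^4 + 18*l^3 + 109*l^2 + 252*l + 196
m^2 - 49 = (m - 7)*(m + 7)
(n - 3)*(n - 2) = n^2 - 5*n + 6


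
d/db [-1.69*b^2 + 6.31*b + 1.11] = 6.31 - 3.38*b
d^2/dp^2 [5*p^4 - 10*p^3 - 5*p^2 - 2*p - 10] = 60*p^2 - 60*p - 10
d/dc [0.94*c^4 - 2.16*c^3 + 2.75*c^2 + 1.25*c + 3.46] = 3.76*c^3 - 6.48*c^2 + 5.5*c + 1.25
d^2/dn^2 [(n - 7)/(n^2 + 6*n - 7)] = 2*((1 - 3*n)*(n^2 + 6*n - 7) + 4*(n - 7)*(n + 3)^2)/(n^2 + 6*n - 7)^3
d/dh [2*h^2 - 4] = 4*h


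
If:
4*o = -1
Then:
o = -1/4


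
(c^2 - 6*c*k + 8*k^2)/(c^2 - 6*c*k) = (c^2 - 6*c*k + 8*k^2)/(c*(c - 6*k))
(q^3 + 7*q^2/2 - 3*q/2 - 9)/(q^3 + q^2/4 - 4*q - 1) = 2*(2*q^2 + 3*q - 9)/(4*q^2 - 7*q - 2)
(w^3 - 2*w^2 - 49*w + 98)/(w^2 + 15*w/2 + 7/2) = 2*(w^2 - 9*w + 14)/(2*w + 1)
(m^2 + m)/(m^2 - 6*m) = (m + 1)/(m - 6)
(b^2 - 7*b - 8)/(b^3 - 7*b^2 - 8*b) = 1/b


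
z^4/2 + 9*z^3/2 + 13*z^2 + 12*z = z*(z/2 + 1)*(z + 3)*(z + 4)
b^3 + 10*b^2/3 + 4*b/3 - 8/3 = (b - 2/3)*(b + 2)^2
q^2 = q^2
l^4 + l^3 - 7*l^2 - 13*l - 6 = (l - 3)*(l + 1)^2*(l + 2)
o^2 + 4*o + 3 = (o + 1)*(o + 3)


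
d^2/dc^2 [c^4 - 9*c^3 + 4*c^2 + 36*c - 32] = 12*c^2 - 54*c + 8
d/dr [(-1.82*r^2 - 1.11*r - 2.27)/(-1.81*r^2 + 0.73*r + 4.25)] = (-3.3377*r^2 - 23.6874*r - 3.0604)/(3.2761*r^4 - 2.6426*r^3 - 14.8521*r^2 + 6.205*r + 18.0625)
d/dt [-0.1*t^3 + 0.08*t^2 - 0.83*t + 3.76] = -0.3*t^2 + 0.16*t - 0.83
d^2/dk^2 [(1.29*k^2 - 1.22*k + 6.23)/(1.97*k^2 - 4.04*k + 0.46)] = (11.064308*k^3 + 138.054054*k^2 - 290.86656*k + 188.087316)/(7.645373*k^6 - 47.036508*k^5 + 101.816298*k^4 - 87.905552*k^3 + 23.774364*k^2 - 2.564592*k + 0.097336)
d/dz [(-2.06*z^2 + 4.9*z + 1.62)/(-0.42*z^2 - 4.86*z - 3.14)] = (12.0696*z^2 + 14.2976*z - 7.5128)/(0.1764*z^4 + 4.0824*z^3 + 26.2572*z^2 + 30.5208*z + 9.8596)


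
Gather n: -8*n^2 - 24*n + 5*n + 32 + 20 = -8*n^2 - 19*n + 52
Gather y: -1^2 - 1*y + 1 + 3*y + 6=2*y + 6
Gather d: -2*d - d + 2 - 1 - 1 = -3*d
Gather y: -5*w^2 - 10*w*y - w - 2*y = -5*w^2 - w + y*(-10*w - 2)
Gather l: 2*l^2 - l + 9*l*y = 2*l^2 + l*(9*y - 1)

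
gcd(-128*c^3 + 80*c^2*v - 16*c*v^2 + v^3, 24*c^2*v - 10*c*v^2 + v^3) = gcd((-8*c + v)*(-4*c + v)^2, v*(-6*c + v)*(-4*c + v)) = -4*c + v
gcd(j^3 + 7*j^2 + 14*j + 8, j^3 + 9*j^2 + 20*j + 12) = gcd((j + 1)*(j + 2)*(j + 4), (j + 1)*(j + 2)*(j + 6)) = j^2 + 3*j + 2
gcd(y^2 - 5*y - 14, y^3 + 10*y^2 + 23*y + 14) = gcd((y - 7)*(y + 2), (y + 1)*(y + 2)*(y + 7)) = y + 2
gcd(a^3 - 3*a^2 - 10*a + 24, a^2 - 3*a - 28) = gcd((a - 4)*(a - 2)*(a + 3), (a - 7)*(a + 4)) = 1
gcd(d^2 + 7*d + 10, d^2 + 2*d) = d + 2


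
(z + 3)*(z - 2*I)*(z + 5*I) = z^3 + 3*z^2 + 3*I*z^2 + 10*z + 9*I*z + 30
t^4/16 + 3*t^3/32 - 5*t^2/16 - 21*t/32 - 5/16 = (t/4 + 1/4)*(t/4 + 1/2)*(t - 5/2)*(t + 1)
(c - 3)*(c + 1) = c^2 - 2*c - 3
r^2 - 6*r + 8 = (r - 4)*(r - 2)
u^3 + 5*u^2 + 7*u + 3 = (u + 1)^2*(u + 3)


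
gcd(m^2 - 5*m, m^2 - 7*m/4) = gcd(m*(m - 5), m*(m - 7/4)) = m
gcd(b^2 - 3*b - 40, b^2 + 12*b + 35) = b + 5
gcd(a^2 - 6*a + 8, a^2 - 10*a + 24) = a - 4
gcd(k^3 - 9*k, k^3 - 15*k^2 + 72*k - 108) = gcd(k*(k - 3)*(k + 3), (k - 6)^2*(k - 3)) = k - 3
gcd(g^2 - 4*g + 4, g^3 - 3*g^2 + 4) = g^2 - 4*g + 4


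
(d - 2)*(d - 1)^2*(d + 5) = d^4 + d^3 - 15*d^2 + 23*d - 10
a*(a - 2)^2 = a^3 - 4*a^2 + 4*a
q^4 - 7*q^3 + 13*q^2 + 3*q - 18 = (q - 3)^2*(q - 2)*(q + 1)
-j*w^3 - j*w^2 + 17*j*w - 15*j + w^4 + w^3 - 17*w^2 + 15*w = (-j + w)*(w - 3)*(w - 1)*(w + 5)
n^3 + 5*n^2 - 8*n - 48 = (n - 3)*(n + 4)^2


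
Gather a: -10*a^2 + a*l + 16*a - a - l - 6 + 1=-10*a^2 + a*(l + 15) - l - 5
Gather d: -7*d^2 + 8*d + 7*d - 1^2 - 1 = -7*d^2 + 15*d - 2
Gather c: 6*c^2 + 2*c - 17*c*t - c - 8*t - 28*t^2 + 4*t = 6*c^2 + c*(1 - 17*t) - 28*t^2 - 4*t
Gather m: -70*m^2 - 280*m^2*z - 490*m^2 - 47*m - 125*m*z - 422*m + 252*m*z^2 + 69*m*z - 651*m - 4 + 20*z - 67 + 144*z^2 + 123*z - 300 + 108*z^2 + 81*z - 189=m^2*(-280*z - 560) + m*(252*z^2 - 56*z - 1120) + 252*z^2 + 224*z - 560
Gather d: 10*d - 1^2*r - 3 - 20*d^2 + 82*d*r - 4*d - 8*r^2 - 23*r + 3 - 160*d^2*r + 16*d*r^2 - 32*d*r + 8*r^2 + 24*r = d^2*(-160*r - 20) + d*(16*r^2 + 50*r + 6)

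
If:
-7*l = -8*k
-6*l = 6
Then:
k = -7/8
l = -1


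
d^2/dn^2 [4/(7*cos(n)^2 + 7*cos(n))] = 4*(-(1 - cos(2*n))^2 + 15*cos(n)/4 - 3*cos(2*n)/2 - 3*cos(3*n)/4 + 9/2)/(7*(cos(n) + 1)^3*cos(n)^3)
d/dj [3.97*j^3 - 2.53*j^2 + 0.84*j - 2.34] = 11.91*j^2 - 5.06*j + 0.84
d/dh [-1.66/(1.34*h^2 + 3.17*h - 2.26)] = (4.4488*h + 5.2622)/(1.34*h^2 + 3.17*h - 2.26)^2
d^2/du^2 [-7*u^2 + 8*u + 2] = -14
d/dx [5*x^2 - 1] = 10*x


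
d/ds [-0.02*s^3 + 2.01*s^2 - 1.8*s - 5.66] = -0.06*s^2 + 4.02*s - 1.8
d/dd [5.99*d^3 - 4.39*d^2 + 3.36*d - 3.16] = 17.97*d^2 - 8.78*d + 3.36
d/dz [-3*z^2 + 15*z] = 15 - 6*z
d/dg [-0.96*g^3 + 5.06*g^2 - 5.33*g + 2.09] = -2.88*g^2 + 10.12*g - 5.33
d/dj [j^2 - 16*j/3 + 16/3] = 2*j - 16/3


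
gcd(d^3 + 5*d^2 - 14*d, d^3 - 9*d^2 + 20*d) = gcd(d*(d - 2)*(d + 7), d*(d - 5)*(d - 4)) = d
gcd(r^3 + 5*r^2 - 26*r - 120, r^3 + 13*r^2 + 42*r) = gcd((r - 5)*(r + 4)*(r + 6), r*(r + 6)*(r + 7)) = r + 6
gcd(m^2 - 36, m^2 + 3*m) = 1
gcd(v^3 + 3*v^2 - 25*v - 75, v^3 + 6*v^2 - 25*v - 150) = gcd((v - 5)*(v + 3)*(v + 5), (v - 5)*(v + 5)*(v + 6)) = v^2 - 25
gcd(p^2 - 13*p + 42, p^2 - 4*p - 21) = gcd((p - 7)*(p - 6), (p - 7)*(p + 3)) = p - 7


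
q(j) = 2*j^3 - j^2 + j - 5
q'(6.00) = 205.00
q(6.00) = 397.00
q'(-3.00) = 61.00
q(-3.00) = -71.00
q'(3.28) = 58.99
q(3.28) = 58.10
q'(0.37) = 1.08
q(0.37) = -4.67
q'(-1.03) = 9.43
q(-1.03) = -9.28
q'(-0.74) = 5.77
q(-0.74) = -7.10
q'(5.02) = 142.16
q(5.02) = 227.83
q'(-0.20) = 1.64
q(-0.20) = -5.26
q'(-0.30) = 2.14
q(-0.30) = -5.44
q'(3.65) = 73.64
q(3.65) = 82.58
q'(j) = 6*j^2 - 2*j + 1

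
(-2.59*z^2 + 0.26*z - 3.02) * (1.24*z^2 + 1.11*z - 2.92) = -3.2116*z^4 - 2.5525*z^3 + 4.1066*z^2 - 4.1114*z + 8.8184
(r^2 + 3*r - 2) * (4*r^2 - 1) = 4*r^4 + 12*r^3 - 9*r^2 - 3*r + 2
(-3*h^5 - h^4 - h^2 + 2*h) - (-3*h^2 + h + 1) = -3*h^5 - h^4 + 2*h^2 + h - 1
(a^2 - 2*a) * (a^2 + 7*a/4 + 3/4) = a^4 - a^3/4 - 11*a^2/4 - 3*a/2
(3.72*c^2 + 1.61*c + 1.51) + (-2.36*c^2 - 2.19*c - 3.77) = 1.36*c^2 - 0.58*c - 2.26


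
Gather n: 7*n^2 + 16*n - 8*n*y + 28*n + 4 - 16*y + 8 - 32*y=7*n^2 + n*(44 - 8*y) - 48*y + 12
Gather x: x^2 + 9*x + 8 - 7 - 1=x^2 + 9*x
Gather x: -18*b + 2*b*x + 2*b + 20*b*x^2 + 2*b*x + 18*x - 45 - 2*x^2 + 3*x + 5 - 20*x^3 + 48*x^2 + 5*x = -16*b - 20*x^3 + x^2*(20*b + 46) + x*(4*b + 26) - 40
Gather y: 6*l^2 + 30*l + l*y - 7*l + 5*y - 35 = 6*l^2 + 23*l + y*(l + 5) - 35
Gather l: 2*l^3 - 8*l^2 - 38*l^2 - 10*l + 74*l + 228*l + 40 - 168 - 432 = 2*l^3 - 46*l^2 + 292*l - 560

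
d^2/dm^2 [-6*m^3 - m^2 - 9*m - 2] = -36*m - 2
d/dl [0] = 0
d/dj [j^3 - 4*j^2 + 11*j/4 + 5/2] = 3*j^2 - 8*j + 11/4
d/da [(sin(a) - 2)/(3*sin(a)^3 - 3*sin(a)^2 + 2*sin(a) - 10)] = (-6*sin(a)^3 + 21*sin(a)^2 - 12*sin(a) - 6)*cos(a)/(3*sin(a)^3 - 3*sin(a)^2 + 2*sin(a) - 10)^2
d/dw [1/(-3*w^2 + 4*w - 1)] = 2*(3*w - 2)/(3*w^2 - 4*w + 1)^2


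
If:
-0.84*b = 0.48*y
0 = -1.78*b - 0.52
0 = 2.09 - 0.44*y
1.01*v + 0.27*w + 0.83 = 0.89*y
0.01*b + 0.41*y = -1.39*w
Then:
No Solution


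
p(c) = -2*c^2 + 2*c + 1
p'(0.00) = 2.00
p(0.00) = 1.00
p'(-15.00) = 62.00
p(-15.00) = -479.00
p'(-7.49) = 31.96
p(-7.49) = -126.18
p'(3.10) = -10.40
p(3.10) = -12.02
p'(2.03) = -6.12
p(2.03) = -3.18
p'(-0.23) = 2.92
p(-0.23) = 0.43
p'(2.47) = -7.88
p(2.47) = -6.26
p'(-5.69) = 24.76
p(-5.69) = -75.13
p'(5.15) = -18.60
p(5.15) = -41.74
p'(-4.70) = 20.80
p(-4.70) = -52.58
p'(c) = 2 - 4*c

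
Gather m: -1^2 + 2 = 1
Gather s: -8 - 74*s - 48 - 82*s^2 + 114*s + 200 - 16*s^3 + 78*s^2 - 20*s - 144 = -16*s^3 - 4*s^2 + 20*s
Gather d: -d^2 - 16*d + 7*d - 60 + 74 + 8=-d^2 - 9*d + 22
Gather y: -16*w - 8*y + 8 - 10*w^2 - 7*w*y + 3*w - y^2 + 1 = -10*w^2 - 13*w - y^2 + y*(-7*w - 8) + 9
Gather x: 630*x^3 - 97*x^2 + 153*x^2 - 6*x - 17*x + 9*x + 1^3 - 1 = 630*x^3 + 56*x^2 - 14*x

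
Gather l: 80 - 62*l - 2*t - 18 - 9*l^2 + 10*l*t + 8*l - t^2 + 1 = -9*l^2 + l*(10*t - 54) - t^2 - 2*t + 63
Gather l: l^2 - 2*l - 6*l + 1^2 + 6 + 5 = l^2 - 8*l + 12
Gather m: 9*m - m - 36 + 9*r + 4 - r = 8*m + 8*r - 32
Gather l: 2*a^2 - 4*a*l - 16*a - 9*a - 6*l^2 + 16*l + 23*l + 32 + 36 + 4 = 2*a^2 - 25*a - 6*l^2 + l*(39 - 4*a) + 72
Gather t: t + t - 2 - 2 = 2*t - 4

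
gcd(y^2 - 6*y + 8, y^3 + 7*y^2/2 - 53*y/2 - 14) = y - 4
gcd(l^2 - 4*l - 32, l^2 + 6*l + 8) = l + 4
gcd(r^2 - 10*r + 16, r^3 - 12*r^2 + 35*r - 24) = r - 8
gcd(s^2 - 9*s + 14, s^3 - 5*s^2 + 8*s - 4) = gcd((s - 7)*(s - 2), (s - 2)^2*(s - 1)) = s - 2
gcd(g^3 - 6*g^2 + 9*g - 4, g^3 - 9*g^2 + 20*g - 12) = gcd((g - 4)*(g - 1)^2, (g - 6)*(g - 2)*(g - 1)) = g - 1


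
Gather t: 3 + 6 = 9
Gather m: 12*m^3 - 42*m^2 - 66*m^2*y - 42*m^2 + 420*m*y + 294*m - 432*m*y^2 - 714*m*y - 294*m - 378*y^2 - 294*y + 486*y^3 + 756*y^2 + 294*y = 12*m^3 + m^2*(-66*y - 84) + m*(-432*y^2 - 294*y) + 486*y^3 + 378*y^2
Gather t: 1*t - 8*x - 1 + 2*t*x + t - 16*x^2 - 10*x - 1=t*(2*x + 2) - 16*x^2 - 18*x - 2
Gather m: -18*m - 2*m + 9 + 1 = 10 - 20*m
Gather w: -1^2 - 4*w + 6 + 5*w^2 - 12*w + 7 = 5*w^2 - 16*w + 12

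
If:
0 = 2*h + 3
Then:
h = -3/2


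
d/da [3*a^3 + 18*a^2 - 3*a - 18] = 9*a^2 + 36*a - 3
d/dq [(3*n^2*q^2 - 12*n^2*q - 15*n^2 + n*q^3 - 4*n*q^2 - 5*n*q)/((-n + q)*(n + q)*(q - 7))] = n*((n - q)*(n + q)*(q - 7)*(-6*n*q + 12*n - 3*q^2 + 8*q + 5) + (n - q)*(n + q)*(3*n*q^2 - 12*n*q - 15*n + q^3 - 4*q^2 - 5*q) + (n - q)*(q - 7)*(3*n*q^2 - 12*n*q - 15*n + q^3 - 4*q^2 - 5*q) + (n + q)*(q - 7)*(-3*n*q^2 + 12*n*q + 15*n - q^3 + 4*q^2 + 5*q))/((n - q)^2*(n + q)^2*(q - 7)^2)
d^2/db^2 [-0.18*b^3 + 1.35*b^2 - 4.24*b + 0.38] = 2.7 - 1.08*b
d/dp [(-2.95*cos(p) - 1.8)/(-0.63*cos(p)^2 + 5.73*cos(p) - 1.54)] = (1.8585*cos(p)^2 + 2.268*cos(p) - 14.857)*sin(p)/(0.3969*cos(p)^4 - 7.2198*cos(p)^3 + 34.7733*cos(p)^2 - 17.6484*cos(p) + 2.3716)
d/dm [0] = 0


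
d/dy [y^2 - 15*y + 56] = 2*y - 15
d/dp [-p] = -1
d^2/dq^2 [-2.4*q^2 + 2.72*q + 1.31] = -4.80000000000000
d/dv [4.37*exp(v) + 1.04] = 4.37*exp(v)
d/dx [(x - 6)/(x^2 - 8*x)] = (-x^2 + 12*x - 48)/(x^2*(x^2 - 16*x + 64))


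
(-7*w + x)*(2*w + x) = -14*w^2 - 5*w*x + x^2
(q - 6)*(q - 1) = q^2 - 7*q + 6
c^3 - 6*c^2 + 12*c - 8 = (c - 2)^3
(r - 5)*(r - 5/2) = r^2 - 15*r/2 + 25/2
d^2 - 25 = (d - 5)*(d + 5)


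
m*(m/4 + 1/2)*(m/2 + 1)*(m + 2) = m^4/8 + 3*m^3/4 + 3*m^2/2 + m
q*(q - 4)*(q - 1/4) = q^3 - 17*q^2/4 + q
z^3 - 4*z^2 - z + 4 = (z - 4)*(z - 1)*(z + 1)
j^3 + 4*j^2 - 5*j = j*(j - 1)*(j + 5)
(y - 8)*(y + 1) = y^2 - 7*y - 8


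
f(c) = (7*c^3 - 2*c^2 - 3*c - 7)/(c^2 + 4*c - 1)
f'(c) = (-2*c - 4)*(7*c^3 - 2*c^2 - 3*c - 7)/(c^2 + 4*c - 1)^2 + (21*c^2 - 4*c - 3)/(c^2 + 4*c - 1)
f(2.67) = 6.19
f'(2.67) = 4.66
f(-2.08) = 14.50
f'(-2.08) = -19.72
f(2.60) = 5.86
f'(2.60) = 4.62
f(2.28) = 4.41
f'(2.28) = 4.45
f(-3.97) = 415.16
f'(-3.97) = -1768.92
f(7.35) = 32.06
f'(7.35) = 6.10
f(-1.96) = 12.31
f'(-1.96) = -16.91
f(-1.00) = 3.25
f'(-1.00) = -3.88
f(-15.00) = -146.57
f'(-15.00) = 5.92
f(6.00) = 23.98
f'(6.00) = 5.85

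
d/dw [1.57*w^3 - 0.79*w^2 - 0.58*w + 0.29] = 4.71*w^2 - 1.58*w - 0.58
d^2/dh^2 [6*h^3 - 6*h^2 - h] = 36*h - 12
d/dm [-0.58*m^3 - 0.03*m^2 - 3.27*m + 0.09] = -1.74*m^2 - 0.06*m - 3.27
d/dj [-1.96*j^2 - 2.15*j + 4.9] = -3.92*j - 2.15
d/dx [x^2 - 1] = 2*x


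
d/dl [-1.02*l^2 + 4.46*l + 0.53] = 4.46 - 2.04*l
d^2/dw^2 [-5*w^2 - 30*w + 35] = -10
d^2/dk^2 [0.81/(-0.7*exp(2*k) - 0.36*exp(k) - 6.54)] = (-0.81*(1.4*exp(k) + 0.36)*(2.8*exp(k) + 0.72)*exp(k) + (2.268*exp(k) + 0.2916)*(0.7*exp(2*k) + 0.36*exp(k) + 6.54))*exp(k)/(0.7*exp(2*k) + 0.36*exp(k) + 6.54)^3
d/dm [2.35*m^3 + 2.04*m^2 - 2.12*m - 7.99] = 7.05*m^2 + 4.08*m - 2.12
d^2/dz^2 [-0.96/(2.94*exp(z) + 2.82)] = (7.959168 - 8.297856*exp(z))*exp(z)/(2.94*exp(z) + 2.82)^3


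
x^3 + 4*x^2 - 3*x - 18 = (x - 2)*(x + 3)^2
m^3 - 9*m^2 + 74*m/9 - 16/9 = (m - 8)*(m - 2/3)*(m - 1/3)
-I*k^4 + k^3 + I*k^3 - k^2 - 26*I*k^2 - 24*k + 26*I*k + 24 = (k - 4*I)*(k - I)*(k + 6*I)*(-I*k + I)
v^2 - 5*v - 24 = (v - 8)*(v + 3)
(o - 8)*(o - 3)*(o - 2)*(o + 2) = o^4 - 11*o^3 + 20*o^2 + 44*o - 96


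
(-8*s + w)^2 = 64*s^2 - 16*s*w + w^2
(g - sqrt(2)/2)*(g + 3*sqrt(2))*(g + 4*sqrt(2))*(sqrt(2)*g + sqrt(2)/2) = sqrt(2)*g^4 + sqrt(2)*g^3/2 + 13*g^3 + 13*g^2/2 + 17*sqrt(2)*g^2 - 24*g + 17*sqrt(2)*g/2 - 12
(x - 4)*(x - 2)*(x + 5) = x^3 - x^2 - 22*x + 40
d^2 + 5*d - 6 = (d - 1)*(d + 6)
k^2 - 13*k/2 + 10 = (k - 4)*(k - 5/2)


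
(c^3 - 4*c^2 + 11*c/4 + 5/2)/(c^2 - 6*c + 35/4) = (2*c^2 - 3*c - 2)/(2*c - 7)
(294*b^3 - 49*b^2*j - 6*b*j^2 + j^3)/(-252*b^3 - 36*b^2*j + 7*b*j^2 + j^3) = (-7*b + j)/(6*b + j)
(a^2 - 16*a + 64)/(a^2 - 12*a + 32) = (a - 8)/(a - 4)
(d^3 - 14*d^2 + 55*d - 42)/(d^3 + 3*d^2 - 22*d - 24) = (d^3 - 14*d^2 + 55*d - 42)/(d^3 + 3*d^2 - 22*d - 24)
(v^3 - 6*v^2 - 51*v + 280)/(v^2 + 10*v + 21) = (v^2 - 13*v + 40)/(v + 3)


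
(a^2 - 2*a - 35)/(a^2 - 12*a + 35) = (a + 5)/(a - 5)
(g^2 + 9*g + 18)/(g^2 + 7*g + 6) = (g + 3)/(g + 1)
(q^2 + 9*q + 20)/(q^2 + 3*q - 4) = (q + 5)/(q - 1)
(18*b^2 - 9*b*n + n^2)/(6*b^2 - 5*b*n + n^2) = (6*b - n)/(2*b - n)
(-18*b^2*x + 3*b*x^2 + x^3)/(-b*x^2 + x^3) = (18*b^2 - 3*b*x - x^2)/(x*(b - x))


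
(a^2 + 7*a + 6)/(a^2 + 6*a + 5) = (a + 6)/(a + 5)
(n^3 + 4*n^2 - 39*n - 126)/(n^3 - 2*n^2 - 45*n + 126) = (n + 3)/(n - 3)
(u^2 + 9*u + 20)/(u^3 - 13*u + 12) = (u + 5)/(u^2 - 4*u + 3)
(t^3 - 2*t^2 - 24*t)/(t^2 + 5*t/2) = 2*(t^2 - 2*t - 24)/(2*t + 5)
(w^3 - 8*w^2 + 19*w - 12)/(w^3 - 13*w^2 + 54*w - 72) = (w - 1)/(w - 6)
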